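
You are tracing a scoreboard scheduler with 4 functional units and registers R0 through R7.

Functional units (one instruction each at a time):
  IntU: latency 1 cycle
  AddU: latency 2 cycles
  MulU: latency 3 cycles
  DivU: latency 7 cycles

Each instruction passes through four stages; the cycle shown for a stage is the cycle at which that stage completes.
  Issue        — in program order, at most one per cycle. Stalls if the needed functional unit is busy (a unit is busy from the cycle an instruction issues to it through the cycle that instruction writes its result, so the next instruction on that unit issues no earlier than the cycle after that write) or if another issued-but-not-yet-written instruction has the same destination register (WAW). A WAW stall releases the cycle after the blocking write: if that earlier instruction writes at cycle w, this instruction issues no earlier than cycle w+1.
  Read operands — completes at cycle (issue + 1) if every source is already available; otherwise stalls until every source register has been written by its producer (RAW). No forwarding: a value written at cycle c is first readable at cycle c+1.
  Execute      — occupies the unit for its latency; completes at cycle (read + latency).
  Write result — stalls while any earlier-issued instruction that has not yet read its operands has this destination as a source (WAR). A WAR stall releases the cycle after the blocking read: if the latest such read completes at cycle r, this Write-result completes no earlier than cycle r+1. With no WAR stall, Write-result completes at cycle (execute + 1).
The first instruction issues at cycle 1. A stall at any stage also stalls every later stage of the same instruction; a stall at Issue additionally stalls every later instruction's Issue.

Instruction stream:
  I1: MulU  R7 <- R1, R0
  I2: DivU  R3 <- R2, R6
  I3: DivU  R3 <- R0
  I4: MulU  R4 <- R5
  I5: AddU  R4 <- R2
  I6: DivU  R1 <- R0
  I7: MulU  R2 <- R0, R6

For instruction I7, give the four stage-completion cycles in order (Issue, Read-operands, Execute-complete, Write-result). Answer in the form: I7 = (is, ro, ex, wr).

I7 = (23, 24, 27, 28)

I1: IS=1 RO=2 EX=5 WR=6
I2: IS=2 RO=3 EX=10 WR=11
I3: IS=12 RO=13 EX=20 WR=21  [struct: DivU busy until I2 writes@11]
I4: IS=13 RO=14 EX=17 WR=18
I5: IS=19 RO=20 EX=22 WR=23  [WAW R4: wait I4 write@18]
I6: IS=22 RO=23 EX=30 WR=31  [struct: DivU busy until I3 writes@21]
I7: IS=23 RO=24 EX=27 WR=28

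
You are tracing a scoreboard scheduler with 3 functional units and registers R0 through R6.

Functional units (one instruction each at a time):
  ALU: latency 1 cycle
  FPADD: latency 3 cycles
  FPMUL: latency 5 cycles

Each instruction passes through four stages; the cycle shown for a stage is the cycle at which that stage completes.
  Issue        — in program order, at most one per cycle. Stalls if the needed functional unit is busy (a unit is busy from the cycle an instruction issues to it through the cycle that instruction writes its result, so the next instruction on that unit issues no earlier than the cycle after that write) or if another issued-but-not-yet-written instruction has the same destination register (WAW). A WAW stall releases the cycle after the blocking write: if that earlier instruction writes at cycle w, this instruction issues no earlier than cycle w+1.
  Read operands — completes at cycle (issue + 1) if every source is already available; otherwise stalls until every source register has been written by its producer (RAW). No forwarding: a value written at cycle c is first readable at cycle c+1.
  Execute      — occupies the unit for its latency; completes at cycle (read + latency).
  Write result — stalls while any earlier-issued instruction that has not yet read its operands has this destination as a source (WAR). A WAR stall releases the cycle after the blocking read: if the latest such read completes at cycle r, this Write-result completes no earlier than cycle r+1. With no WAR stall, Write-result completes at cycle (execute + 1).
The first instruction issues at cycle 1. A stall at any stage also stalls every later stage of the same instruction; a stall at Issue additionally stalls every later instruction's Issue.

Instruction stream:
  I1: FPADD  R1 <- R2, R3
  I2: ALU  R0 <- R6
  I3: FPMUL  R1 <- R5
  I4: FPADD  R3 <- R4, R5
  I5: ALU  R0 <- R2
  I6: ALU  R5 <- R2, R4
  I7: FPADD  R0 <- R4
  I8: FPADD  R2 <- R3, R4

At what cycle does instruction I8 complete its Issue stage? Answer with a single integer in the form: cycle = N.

cycle = 20

[1] I1→FPADD
[2] I1 RO, I2→ALU
[3] I2 RO
[4] I2 EX
[5] I1 EX, I2 WR R0
[6] I1 WR R1
[7] I3→FPMUL
[8] I3 RO, I4→FPADD
[9] I4 RO, I5→ALU
[10] I5 RO
[11] I5 EX
[12] I4 EX, I5 WR R0
[13] I3 EX, I4 WR R3, I6→ALU
[14] I3 WR R1, I6 RO, I7→FPADD
[15] I6 EX, I7 RO
[16] I6 WR R5
[18] I7 EX
[19] I7 WR R0
[20] I8→FPADD
[21] I8 RO
[24] I8 EX
[25] I8 WR R2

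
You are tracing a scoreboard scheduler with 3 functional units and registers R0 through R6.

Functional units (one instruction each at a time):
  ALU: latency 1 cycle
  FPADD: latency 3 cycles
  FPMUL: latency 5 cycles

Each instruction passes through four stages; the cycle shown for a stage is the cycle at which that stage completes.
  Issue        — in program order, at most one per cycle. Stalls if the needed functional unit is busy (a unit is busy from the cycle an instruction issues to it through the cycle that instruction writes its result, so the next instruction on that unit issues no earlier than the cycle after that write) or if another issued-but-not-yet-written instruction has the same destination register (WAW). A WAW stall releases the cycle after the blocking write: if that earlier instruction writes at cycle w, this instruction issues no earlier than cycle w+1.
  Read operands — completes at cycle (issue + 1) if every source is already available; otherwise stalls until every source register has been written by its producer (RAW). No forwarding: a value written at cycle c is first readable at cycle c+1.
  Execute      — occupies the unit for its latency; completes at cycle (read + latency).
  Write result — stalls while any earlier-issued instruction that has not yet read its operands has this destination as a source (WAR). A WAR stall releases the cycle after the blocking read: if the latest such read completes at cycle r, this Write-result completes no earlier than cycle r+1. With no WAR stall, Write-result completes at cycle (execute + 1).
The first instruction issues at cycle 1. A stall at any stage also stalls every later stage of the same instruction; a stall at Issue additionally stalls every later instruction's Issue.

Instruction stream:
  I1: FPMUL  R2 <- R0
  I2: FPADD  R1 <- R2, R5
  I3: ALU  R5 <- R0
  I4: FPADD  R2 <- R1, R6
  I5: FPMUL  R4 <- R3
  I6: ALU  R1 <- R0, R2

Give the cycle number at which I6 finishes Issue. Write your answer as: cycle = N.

cycle = 16

[I1] 1/2/7/8
[I2] 2/9/12/13  (RAW R2: wait I1 write@8)
[I3] 3/4/5/10  (WAR R5: wait I2 read@9)
[I4] 14/15/18/19  (struct: FPADD busy until I2 writes@13)
[I5] 15/16/21/22
[I6] 16/20/21/22  (RAW R2: wait I4 write@19)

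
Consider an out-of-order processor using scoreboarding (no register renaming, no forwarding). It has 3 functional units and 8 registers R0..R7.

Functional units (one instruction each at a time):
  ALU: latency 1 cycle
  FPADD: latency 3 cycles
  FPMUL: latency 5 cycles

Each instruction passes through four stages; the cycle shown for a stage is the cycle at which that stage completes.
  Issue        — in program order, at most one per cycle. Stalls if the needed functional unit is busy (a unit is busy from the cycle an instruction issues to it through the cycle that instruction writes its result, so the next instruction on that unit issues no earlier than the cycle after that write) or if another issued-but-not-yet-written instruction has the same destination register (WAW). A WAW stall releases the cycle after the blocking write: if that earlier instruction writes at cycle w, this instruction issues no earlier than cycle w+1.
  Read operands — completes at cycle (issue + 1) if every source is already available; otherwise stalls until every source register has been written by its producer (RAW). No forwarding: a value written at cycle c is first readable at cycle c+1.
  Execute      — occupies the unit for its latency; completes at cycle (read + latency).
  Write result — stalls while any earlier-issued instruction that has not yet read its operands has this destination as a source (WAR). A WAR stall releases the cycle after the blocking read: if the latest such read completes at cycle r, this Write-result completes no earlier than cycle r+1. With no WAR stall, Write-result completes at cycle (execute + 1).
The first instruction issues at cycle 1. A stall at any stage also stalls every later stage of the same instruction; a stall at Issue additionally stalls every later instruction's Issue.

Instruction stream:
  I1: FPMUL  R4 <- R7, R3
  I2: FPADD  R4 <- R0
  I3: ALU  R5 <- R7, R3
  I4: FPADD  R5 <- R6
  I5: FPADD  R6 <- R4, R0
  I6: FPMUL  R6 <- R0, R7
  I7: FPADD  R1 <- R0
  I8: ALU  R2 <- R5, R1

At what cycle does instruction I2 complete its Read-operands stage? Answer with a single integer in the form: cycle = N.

  I1 | 1 | 2 | 7 | 8
  I2 | 9 | 10 | 13 | 14   WAW R4: wait I1 write@8
  I3 | 10 | 11 | 12 | 13
  I4 | 15 | 16 | 19 | 20   struct: FPADD busy until I2 writes@14
  I5 | 21 | 22 | 25 | 26   struct: FPADD busy until I4 writes@20
  I6 | 27 | 28 | 33 | 34   WAW R6: wait I5 write@26
  I7 | 28 | 29 | 32 | 33
  I8 | 29 | 34 | 35 | 36   RAW R1: wait I7 write@33

cycle = 10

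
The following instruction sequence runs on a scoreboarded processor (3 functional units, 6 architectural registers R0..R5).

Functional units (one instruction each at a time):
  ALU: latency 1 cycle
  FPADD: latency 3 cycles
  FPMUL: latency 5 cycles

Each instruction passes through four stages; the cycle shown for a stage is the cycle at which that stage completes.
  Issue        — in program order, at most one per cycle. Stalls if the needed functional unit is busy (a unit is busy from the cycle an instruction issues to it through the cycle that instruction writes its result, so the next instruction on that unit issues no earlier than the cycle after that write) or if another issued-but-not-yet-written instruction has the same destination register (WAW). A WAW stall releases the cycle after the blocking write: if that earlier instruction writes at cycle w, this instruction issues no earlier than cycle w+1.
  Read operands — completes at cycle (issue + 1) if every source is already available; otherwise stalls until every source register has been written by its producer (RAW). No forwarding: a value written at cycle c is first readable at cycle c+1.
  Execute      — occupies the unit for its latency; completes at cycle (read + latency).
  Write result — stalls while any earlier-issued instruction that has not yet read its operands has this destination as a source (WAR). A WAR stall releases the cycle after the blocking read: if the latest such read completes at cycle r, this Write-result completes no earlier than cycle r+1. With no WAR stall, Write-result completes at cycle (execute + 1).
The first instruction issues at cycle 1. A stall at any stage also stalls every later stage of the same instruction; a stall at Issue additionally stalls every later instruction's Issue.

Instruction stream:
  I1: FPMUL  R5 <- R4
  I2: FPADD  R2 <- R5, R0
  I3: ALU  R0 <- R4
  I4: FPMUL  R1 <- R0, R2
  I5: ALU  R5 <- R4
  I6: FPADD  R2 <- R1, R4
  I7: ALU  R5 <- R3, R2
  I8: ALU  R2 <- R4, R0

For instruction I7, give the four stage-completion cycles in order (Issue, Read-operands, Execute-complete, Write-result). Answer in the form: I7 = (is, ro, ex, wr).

I7 = (15, 26, 27, 28)

I1 -> (1, 2, 7, 8)
I2 -> (2, 9, 12, 13)  // RAW R5: wait I1 write@8
I3 -> (3, 4, 5, 10)  // WAR R0: wait I2 read@9
I4 -> (9, 14, 19, 20)  // struct: FPMUL busy until I1 writes@8, RAW R2: wait I2 write@13
I5 -> (11, 12, 13, 14)  // struct: ALU busy until I3 writes@10
I6 -> (14, 21, 24, 25)  // struct: FPADD busy until I2 writes@13, RAW R1: wait I4 write@20
I7 -> (15, 26, 27, 28)  // RAW R2: wait I6 write@25
I8 -> (29, 30, 31, 32)  // struct: ALU busy until I7 writes@28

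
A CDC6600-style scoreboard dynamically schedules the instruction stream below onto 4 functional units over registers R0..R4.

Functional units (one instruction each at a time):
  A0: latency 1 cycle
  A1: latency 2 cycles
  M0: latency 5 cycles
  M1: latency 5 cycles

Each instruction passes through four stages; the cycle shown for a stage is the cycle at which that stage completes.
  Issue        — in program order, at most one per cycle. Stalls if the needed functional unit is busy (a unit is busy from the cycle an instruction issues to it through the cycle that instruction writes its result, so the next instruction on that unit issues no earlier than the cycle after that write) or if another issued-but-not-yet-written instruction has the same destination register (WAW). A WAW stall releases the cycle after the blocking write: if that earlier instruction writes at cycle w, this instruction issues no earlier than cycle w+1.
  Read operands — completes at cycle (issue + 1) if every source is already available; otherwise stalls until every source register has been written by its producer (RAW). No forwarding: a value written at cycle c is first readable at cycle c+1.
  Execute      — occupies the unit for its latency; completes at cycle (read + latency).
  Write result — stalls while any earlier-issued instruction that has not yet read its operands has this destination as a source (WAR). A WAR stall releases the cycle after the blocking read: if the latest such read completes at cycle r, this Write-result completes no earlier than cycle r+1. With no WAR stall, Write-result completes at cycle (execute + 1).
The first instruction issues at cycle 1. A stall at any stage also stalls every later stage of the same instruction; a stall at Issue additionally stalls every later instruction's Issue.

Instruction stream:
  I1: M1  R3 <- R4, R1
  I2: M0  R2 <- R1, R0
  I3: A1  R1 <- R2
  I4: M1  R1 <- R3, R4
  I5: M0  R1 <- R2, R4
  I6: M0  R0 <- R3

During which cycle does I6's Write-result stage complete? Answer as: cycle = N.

cycle = 37

1) issue 1, read 2, done 7, write 8
2) issue 2, read 3, done 8, write 9
3) issue 3, read 10, done 12, write 13  <RAW R2: wait I2 write@9>
4) issue 14, read 15, done 20, write 21  <WAW R1: wait I3 write@13>
5) issue 22, read 23, done 28, write 29  <WAW R1: wait I4 write@21>
6) issue 30, read 31, done 36, write 37  <struct: M0 busy until I5 writes@29>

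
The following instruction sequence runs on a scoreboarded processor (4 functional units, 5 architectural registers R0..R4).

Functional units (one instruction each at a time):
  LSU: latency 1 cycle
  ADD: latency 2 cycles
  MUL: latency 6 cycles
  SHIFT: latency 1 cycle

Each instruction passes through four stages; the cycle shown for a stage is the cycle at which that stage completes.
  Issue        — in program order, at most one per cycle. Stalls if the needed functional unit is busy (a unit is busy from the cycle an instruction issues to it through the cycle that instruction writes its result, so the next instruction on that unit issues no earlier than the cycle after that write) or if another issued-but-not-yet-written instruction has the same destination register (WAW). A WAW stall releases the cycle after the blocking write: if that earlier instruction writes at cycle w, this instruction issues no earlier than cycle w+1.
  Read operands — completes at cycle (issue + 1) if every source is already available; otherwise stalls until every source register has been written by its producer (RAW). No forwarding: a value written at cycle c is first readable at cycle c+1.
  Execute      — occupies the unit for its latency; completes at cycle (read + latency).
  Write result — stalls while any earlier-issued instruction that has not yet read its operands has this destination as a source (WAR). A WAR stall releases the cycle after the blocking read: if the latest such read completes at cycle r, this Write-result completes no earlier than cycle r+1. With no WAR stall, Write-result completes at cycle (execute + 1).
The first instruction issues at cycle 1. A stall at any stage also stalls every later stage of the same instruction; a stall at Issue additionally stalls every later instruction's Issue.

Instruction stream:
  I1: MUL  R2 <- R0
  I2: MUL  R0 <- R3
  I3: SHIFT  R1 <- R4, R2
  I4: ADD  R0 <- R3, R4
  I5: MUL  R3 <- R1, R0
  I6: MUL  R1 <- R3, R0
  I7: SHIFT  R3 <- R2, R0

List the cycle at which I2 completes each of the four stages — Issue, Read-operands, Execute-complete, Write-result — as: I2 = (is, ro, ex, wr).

I1  is:1  ro:2  ex:8  wr:9
I2  is:10  ro:11  ex:17  wr:18  — struct: MUL busy until I1 writes@9
I3  is:11  ro:12  ex:13  wr:14
I4  is:19  ro:20  ex:22  wr:23  — WAW R0: wait I2 write@18
I5  is:20  ro:24  ex:30  wr:31  — RAW R0: wait I4 write@23
I6  is:32  ro:33  ex:39  wr:40  — struct: MUL busy until I5 writes@31
I7  is:33  ro:34  ex:35  wr:36

I2 = (10, 11, 17, 18)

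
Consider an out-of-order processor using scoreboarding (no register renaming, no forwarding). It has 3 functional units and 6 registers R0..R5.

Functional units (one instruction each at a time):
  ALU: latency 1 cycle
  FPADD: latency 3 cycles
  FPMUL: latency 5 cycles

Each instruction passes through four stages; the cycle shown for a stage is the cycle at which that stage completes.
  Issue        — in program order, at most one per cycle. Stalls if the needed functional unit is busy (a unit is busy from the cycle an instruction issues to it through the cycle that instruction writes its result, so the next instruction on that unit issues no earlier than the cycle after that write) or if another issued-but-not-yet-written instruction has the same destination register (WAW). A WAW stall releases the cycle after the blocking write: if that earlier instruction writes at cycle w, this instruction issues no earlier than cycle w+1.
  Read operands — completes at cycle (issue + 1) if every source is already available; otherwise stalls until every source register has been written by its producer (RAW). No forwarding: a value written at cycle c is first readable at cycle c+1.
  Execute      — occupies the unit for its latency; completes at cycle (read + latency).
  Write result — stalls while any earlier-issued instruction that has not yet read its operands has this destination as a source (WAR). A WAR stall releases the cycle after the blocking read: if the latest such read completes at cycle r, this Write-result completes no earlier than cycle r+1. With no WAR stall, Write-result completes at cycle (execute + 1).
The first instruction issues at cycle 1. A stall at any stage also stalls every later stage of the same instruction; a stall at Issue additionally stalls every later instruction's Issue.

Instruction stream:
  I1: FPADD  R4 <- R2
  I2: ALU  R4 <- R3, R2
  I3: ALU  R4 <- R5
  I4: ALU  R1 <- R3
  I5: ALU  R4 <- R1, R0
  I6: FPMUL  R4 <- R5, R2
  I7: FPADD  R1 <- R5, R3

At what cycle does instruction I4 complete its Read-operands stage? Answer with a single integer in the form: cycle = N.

cycle = 16

I1 -> (1, 2, 5, 6)
I2 -> (7, 8, 9, 10)  // WAW R4: wait I1 write@6
I3 -> (11, 12, 13, 14)  // struct: ALU busy until I2 writes@10
I4 -> (15, 16, 17, 18)  // struct: ALU busy until I3 writes@14
I5 -> (19, 20, 21, 22)  // struct: ALU busy until I4 writes@18
I6 -> (23, 24, 29, 30)  // WAW R4: wait I5 write@22
I7 -> (24, 25, 28, 29)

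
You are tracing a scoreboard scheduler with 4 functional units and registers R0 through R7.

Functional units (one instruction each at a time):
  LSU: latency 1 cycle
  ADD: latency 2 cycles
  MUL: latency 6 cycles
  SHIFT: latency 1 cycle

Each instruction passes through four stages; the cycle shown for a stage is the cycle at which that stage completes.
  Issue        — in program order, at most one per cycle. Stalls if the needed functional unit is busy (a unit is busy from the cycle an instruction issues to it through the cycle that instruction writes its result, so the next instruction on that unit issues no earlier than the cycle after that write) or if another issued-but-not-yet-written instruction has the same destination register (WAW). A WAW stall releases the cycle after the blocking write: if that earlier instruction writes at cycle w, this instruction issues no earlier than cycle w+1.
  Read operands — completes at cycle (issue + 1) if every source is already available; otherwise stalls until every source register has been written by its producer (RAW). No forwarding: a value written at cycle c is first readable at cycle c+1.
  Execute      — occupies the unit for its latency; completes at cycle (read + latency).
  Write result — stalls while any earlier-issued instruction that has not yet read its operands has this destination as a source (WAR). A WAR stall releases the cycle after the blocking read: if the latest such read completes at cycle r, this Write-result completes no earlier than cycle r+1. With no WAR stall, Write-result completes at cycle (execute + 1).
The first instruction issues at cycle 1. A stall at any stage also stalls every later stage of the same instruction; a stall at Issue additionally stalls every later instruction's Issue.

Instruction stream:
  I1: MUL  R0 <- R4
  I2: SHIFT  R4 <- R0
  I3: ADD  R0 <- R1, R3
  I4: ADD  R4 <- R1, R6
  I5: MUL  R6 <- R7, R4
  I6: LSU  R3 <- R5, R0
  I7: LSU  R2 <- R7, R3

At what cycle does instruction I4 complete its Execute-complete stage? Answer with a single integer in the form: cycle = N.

cycle = 18

cycle 1: I1 dispatched to MUL
cycle 2: I1 operands ready, I2 dispatched to SHIFT
cycle 8: I1 complete
cycle 9: R0←I1
cycle 10: I2 operands ready, I3 dispatched to ADD
cycle 11: I2 complete, I3 operands ready
cycle 12: R4←I2
cycle 13: I3 complete
cycle 14: R0←I3
cycle 15: I4 dispatched to ADD
cycle 16: I4 operands ready, I5 dispatched to MUL
cycle 17: I6 dispatched to LSU
cycle 18: I4 complete, I6 operands ready
cycle 19: R4←I4, I6 complete
cycle 20: I5 operands ready, R3←I6
cycle 21: I7 dispatched to LSU
cycle 22: I7 operands ready
cycle 23: I7 complete
cycle 24: R2←I7
cycle 26: I5 complete
cycle 27: R6←I5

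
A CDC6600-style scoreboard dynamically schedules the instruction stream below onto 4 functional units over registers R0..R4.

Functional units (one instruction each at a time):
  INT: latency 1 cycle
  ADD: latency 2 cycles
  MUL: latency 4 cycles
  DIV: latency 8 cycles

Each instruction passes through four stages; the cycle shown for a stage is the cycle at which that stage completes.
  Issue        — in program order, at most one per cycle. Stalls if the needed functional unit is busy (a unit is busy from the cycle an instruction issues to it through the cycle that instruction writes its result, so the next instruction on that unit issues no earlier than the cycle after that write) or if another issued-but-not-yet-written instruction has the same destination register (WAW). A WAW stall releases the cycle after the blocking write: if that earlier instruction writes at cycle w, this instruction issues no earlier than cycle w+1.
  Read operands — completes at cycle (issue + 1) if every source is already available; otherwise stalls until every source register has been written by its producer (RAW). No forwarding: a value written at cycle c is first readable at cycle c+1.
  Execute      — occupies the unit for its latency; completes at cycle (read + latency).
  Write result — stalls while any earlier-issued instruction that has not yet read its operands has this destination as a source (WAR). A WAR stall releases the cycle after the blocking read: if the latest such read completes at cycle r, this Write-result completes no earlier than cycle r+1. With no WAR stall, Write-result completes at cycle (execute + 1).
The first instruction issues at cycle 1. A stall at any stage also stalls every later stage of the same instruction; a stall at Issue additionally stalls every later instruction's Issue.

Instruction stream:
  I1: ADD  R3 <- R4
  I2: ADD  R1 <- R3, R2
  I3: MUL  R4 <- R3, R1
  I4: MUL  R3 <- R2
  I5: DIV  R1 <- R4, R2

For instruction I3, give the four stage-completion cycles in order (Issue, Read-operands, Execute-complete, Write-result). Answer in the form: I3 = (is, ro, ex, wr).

t=1  I1 dispatched to ADD
t=2  I1 operands ready
t=4  I1 complete
t=5  R3←I1
t=6  I2 dispatched to ADD
t=7  I2 operands ready · I3 dispatched to MUL
t=9  I2 complete
t=10  R1←I2
t=11  I3 operands ready
t=15  I3 complete
t=16  R4←I3
t=17  I4 dispatched to MUL
t=18  I4 operands ready · I5 dispatched to DIV
t=19  I5 operands ready
t=22  I4 complete
t=23  R3←I4
t=27  I5 complete
t=28  R1←I5

I3 = (7, 11, 15, 16)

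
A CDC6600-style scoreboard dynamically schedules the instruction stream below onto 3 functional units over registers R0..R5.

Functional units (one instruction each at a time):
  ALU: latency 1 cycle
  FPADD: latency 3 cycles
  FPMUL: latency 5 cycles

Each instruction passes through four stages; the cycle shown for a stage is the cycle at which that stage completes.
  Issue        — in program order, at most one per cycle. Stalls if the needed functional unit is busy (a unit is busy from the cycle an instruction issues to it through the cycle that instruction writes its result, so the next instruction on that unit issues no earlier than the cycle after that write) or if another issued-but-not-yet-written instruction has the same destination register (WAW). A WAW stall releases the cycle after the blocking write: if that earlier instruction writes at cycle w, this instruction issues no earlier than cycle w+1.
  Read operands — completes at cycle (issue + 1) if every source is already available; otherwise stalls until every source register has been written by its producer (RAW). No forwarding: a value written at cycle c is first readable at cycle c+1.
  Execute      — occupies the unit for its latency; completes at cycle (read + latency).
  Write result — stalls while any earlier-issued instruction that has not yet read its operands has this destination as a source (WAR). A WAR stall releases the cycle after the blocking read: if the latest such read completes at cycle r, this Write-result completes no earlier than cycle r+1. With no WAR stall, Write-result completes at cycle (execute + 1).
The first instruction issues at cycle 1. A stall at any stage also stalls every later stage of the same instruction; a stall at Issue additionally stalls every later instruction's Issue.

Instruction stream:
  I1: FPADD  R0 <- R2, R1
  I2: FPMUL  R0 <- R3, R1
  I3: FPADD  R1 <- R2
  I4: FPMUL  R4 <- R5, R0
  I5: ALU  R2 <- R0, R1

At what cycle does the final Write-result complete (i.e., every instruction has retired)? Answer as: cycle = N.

  I1 | 1 | 2 | 5 | 6
  I2 | 7 | 8 | 13 | 14   WAW R0: wait I1 write@6
  I3 | 8 | 9 | 12 | 13
  I4 | 15 | 16 | 21 | 22   struct: FPMUL busy until I2 writes@14
  I5 | 16 | 17 | 18 | 19

cycle = 22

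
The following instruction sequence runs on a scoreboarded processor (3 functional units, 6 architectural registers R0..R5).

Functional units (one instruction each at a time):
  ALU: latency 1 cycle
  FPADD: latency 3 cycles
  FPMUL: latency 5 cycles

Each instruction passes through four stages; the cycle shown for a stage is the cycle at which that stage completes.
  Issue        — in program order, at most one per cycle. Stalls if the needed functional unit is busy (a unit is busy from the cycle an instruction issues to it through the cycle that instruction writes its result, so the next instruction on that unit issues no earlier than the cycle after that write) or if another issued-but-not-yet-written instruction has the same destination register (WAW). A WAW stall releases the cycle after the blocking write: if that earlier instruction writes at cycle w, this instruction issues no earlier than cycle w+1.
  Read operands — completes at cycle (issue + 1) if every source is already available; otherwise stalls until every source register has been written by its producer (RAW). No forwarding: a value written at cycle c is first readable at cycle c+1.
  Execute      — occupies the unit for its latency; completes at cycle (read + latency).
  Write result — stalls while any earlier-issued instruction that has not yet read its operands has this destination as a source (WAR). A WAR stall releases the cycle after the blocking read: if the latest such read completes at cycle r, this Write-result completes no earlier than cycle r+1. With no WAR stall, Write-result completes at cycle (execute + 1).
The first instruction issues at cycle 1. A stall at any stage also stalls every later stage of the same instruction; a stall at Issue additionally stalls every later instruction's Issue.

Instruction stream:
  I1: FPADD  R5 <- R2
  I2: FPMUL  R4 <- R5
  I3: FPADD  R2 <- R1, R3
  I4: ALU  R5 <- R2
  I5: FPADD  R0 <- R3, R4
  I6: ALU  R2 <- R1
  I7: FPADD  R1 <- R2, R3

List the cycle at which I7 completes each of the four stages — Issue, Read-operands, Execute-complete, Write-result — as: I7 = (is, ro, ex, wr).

c1: I1→FPADD
c2: I1 RO; I2→FPMUL
c5: I1 EX
c6: I1 WR R5
c7: I2 RO; I3→FPADD
c8: I3 RO; I4→ALU
c11: I3 EX
c12: I2 EX; I3 WR R2
c13: I2 WR R4; I4 RO; I5→FPADD
c14: I4 EX; I5 RO
c15: I4 WR R5
c16: I6→ALU
c17: I5 EX; I6 RO
c18: I5 WR R0; I6 EX
c19: I6 WR R2; I7→FPADD
c20: I7 RO
c23: I7 EX
c24: I7 WR R1

I7 = (19, 20, 23, 24)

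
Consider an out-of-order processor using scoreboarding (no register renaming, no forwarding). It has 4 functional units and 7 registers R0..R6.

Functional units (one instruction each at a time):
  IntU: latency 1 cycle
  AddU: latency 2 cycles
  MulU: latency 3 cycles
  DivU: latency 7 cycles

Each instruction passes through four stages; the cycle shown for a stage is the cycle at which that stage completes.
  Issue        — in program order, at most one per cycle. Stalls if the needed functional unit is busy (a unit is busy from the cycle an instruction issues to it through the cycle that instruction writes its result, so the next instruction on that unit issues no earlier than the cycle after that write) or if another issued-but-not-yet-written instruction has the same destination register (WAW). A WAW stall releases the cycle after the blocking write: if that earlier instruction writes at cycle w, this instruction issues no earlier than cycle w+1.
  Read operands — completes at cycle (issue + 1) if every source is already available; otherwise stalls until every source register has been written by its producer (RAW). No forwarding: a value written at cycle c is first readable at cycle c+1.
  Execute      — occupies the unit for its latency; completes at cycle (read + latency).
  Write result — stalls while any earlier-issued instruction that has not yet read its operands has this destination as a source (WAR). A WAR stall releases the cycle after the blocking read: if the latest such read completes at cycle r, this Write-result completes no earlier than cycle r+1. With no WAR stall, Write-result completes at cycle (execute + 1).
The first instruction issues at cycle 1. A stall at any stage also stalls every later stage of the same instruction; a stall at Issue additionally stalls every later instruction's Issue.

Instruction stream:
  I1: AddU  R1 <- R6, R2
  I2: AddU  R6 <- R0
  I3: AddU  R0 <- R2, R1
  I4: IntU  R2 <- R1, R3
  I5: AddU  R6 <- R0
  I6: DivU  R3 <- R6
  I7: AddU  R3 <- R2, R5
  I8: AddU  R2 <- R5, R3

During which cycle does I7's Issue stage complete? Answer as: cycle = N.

c1: I1→AddU
c2: I1 RO
c4: I1 EX
c5: I1 WR R1
c6: I2→AddU
c7: I2 RO
c9: I2 EX
c10: I2 WR R6
c11: I3→AddU
c12: I3 RO | I4→IntU
c13: I4 RO
c14: I3 EX | I4 EX
c15: I3 WR R0 | I4 WR R2
c16: I5→AddU
c17: I5 RO | I6→DivU
c19: I5 EX
c20: I5 WR R6
c21: I6 RO
c28: I6 EX
c29: I6 WR R3
c30: I7→AddU
c31: I7 RO
c33: I7 EX
c34: I7 WR R3
c35: I8→AddU
c36: I8 RO
c38: I8 EX
c39: I8 WR R2

cycle = 30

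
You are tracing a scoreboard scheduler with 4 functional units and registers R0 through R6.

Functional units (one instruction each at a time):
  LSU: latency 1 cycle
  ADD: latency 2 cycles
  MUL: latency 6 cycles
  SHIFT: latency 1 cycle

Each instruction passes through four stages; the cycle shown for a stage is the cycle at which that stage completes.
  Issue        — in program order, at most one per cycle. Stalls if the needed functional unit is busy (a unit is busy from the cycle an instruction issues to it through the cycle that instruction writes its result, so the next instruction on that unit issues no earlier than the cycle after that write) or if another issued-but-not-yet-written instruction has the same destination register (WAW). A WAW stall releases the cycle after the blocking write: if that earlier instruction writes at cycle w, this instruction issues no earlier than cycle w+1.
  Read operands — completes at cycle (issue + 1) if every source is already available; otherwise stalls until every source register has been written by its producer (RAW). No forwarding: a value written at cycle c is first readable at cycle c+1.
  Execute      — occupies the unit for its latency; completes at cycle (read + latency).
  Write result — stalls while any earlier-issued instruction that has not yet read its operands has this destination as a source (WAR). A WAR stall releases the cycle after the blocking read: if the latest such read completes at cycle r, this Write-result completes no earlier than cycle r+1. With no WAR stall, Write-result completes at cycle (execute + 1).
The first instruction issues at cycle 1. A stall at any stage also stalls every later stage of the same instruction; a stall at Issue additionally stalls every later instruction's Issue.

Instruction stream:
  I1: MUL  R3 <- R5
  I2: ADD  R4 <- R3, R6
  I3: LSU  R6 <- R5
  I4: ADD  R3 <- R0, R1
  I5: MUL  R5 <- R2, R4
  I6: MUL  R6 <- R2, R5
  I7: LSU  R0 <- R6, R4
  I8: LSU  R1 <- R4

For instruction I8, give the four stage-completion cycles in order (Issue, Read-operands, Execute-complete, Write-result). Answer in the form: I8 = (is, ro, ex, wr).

I8 = (36, 37, 38, 39)

  I1 | 1 | 2 | 8 | 9
  I2 | 2 | 10 | 12 | 13   RAW R3: wait I1 write@9
  I3 | 3 | 4 | 5 | 11   WAR R6: wait I2 read@10
  I4 | 14 | 15 | 17 | 18   struct: ADD busy until I2 writes@13
  I5 | 15 | 16 | 22 | 23
  I6 | 24 | 25 | 31 | 32   struct: MUL busy until I5 writes@23
  I7 | 25 | 33 | 34 | 35   RAW R6: wait I6 write@32
  I8 | 36 | 37 | 38 | 39   struct: LSU busy until I7 writes@35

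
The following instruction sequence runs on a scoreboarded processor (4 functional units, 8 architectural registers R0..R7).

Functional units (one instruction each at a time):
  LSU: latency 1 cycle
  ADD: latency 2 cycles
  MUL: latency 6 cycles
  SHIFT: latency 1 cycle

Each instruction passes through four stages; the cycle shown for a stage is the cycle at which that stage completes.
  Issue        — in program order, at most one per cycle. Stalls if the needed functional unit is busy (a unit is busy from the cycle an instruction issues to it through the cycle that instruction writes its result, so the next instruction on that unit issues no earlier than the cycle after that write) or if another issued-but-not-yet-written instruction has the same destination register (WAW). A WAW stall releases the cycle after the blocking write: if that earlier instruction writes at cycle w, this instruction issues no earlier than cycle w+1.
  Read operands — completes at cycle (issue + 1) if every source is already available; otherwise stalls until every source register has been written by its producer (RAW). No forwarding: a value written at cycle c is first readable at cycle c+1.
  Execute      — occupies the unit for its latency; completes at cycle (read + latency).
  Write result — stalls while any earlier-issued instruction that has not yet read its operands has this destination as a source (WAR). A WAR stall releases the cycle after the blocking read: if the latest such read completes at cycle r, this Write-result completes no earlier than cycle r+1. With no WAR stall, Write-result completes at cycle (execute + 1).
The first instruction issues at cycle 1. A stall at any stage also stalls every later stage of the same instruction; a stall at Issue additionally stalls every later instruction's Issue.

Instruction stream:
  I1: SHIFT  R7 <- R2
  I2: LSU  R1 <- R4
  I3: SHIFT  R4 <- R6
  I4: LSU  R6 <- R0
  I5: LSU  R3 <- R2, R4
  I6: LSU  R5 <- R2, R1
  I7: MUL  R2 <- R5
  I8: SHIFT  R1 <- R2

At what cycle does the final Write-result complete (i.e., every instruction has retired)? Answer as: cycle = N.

cycle = 28

I1 -> (1, 2, 3, 4)
I2 -> (2, 3, 4, 5)
I3 -> (5, 6, 7, 8)  // struct: SHIFT busy until I1 writes@4
I4 -> (6, 7, 8, 9)
I5 -> (10, 11, 12, 13)  // struct: LSU busy until I4 writes@9
I6 -> (14, 15, 16, 17)  // struct: LSU busy until I5 writes@13
I7 -> (15, 18, 24, 25)  // RAW R5: wait I6 write@17
I8 -> (16, 26, 27, 28)  // RAW R2: wait I7 write@25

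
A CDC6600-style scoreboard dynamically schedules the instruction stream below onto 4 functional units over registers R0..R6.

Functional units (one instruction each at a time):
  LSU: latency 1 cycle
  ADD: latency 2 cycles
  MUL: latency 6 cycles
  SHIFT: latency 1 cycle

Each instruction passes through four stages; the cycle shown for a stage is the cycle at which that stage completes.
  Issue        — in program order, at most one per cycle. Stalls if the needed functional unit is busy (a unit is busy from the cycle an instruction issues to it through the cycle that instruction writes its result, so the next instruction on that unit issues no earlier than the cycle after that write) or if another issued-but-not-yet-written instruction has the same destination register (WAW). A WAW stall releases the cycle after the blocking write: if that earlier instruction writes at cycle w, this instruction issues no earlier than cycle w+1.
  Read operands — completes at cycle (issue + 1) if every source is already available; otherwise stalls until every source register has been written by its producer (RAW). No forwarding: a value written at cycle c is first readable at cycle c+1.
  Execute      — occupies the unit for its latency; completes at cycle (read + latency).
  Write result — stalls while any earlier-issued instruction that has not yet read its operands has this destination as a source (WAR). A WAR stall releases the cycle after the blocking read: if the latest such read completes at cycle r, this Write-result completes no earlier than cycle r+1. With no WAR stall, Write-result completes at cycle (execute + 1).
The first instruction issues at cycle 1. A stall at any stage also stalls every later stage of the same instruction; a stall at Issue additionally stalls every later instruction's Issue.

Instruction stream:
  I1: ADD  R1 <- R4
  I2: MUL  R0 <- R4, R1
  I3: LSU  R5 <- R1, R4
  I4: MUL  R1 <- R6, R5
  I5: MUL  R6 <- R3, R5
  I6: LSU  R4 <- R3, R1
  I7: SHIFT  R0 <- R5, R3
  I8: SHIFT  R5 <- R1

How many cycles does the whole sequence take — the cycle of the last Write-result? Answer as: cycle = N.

cycle = 32

1) issue 1, read 2, done 4, write 5
2) issue 2, read 6, done 12, write 13  <RAW R1: wait I1 write@5>
3) issue 3, read 6, done 7, write 8  <RAW R1: wait I1 write@5>
4) issue 14, read 15, done 21, write 22  <struct: MUL busy until I2 writes@13>
5) issue 23, read 24, done 30, write 31  <struct: MUL busy until I4 writes@22>
6) issue 24, read 25, done 26, write 27
7) issue 25, read 26, done 27, write 28
8) issue 29, read 30, done 31, write 32  <struct: SHIFT busy until I7 writes@28>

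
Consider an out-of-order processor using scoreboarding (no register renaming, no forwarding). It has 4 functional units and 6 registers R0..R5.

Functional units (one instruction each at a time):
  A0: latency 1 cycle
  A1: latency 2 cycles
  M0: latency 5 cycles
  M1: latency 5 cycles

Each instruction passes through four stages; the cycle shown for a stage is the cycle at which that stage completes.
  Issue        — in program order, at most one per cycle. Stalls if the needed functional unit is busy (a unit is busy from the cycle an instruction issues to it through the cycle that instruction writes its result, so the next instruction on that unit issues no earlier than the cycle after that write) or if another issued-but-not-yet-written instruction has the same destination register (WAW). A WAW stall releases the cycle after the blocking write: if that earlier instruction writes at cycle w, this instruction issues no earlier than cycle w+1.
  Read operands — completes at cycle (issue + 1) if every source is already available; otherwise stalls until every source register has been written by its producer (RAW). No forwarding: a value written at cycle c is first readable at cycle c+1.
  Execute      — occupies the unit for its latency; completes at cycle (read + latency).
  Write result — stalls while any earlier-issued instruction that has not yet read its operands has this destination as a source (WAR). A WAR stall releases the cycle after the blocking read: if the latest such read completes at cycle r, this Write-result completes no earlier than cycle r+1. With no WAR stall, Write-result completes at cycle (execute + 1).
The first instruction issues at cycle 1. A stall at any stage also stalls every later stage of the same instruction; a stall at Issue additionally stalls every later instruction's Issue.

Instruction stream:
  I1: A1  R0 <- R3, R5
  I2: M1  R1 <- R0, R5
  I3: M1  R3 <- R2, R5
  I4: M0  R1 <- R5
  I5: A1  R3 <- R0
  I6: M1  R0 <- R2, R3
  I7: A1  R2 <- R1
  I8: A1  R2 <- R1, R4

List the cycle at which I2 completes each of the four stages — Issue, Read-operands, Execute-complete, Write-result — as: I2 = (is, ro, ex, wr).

I2 = (2, 6, 11, 12)

I1: IS=1 RO=2 EX=4 WR=5
I2: IS=2 RO=6 EX=11 WR=12  [RAW R0: wait I1 write@5]
I3: IS=13 RO=14 EX=19 WR=20  [struct: M1 busy until I2 writes@12]
I4: IS=14 RO=15 EX=20 WR=21
I5: IS=21 RO=22 EX=24 WR=25  [WAW R3: wait I3 write@20]
I6: IS=22 RO=26 EX=31 WR=32  [RAW R3: wait I5 write@25]
I7: IS=26 RO=27 EX=29 WR=30  [struct: A1 busy until I5 writes@25]
I8: IS=31 RO=32 EX=34 WR=35  [struct: A1 busy until I7 writes@30]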